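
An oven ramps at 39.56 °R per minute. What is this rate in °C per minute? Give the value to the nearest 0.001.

Since only a temperature interval is involved, the additive offset between the scales drops out.
A change of 1°R is a change of 5/9°C, so 39.56 × 5/9 = 21.978.

21.978 °C/minute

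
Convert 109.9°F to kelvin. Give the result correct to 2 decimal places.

316.43 K

In Celsius: (109.9 - 32) × 5/9 = 43.2778°C.
In kelvin: 43.2778 + 273.15 = 316.43 K.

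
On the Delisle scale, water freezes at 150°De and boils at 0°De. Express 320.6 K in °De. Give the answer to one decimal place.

78.8°De

First in Celsius: 320.6 - 273.15 = 47.4500°C.
Linearly onto the Delisle scale: 150 + (47.4500 / 100) × (0 - 150) = 78.8°De.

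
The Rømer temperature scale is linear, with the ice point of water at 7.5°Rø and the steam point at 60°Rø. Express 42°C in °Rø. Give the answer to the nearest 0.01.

29.55°Rø

Linearly onto the Rømer scale: 7.5 + (42.0000 / 100) × (60 - 7.5) = 29.55°Rø.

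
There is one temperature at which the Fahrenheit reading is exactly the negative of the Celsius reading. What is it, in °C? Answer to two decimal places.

Let C be the Celsius reading. The Fahrenheit reading is F = 1.8·C + 32.
Require F = -1·C: 1.8·C + 32 = -1·C.
(2.8)·C = -32  ⇒  C = -11.43.

-11.43°C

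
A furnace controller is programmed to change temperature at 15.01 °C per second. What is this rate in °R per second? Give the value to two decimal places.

27.02 °R/second

Since only a temperature interval is involved, the additive offset between the scales drops out.
A change of 1°C is a change of 1.8°R, so 15.01 × 1.8 = 27.02.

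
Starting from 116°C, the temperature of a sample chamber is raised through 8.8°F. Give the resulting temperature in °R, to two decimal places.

709.27°R

The 8.8°F change is an interval, so only the factor 5/9 applies: +8.8 × 5/9 = +4.8889°C.
Final Celsius temperature: 116.0000 + 4.8889 = 120.8889°C.
In Rankine: 120.8889 × 1.8 + 491.67 = 709.27°R.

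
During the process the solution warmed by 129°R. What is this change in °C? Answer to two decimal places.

71.67°C

Only the scale ratio 5/9 matters for a change in temperature.
129 × 5/9 = 71.67.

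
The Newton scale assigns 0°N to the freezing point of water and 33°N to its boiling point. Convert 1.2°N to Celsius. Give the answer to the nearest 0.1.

Linear interpolation between the fixed points: C = (1.2 - 0) × 100 / (33 - 0) = 3.6364°C.

3.6°C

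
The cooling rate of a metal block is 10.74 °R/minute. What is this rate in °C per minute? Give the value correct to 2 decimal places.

Since only a temperature interval is involved, the additive offset between the scales drops out.
A change of 1°R is a change of 5/9°C, so 10.74 × 5/9 = 5.97.

5.97 °C/minute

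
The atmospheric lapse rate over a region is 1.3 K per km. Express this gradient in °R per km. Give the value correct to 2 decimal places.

2.34 °R/km

Since only a temperature interval is involved, the additive offset between the scales drops out.
A change of 1 K is a change of 1.8°R, so 1.3 × 1.8 = 2.34.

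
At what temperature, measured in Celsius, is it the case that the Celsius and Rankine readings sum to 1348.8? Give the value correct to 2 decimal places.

Let C be the Celsius reading. The Rankine reading is R = 1.8·C + 491.67.
Require C + R = 1348.8: (2.8)·C + 491.67 = 1348.8.
C = (1348.8 - 491.67) / (2.8) = 306.12.

306.12°C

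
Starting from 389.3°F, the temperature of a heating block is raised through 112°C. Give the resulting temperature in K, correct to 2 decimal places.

583.65 K

Initial temperature in Celsius: (389.3 - 32) × 5/9 = 198.5000°C.
Final Celsius temperature: 198.5000 + 112.0000 = 310.5000°C.
In kelvin: 310.5000 + 273.15 = 583.65 K.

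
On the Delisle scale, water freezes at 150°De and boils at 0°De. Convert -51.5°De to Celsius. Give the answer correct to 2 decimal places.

Linear interpolation between the fixed points: C = (-51.5 - 150) × 100 / (0 - 150) = 134.3333°C.

134.33°C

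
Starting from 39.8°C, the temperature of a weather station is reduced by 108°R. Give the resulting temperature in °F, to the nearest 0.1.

-4.4°F

The 108°R change is an interval, so only the factor 5/9 applies: -108 × 5/9 = -60.0000°C.
Final Celsius temperature: 39.8000 - 60.0000 = -20.2000°C.
In Fahrenheit: -20.2000 × 1.8 + 32 = -4.4°F.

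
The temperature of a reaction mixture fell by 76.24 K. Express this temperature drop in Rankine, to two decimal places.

137.23°R

An interval of 1 K corresponds to 1.8°R.
76.24 × 1.8 = 137.23.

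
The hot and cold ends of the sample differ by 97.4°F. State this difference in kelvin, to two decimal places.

An interval of 1°F corresponds to 5/9 K.
97.4 × 5/9 = 54.11.

54.11 K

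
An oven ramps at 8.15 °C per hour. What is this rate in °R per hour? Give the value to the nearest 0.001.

14.670 °R/hour

Since only a temperature interval is involved, the additive offset between the scales drops out.
A change of 1°C is a change of 1.8°R, so 8.15 × 1.8 = 14.670.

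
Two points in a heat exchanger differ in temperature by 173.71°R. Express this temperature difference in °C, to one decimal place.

For a temperature interval the offset drops out; only the factor 5/9 applies.
173.71 × 5/9 = 96.5.

96.5°C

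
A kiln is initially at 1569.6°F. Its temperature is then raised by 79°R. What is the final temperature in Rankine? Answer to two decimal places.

2108.27°R

Initial temperature in Celsius: (1569.6 - 32) × 5/9 = 854.2222°C.
The 79°R change is an interval, so only the factor 5/9 applies: +79 × 5/9 = +43.8889°C.
Final Celsius temperature: 854.2222 + 43.8889 = 898.1111°C.
In Rankine: 898.1111 × 1.8 + 491.67 = 2108.27°R.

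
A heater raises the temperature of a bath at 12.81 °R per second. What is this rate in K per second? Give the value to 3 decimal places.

The quantity depends on a temperature interval, so only the ratio of degree sizes applies; the offset between the scales is irrelevant.
A change of 1°R is a change of 5/9 K, so 12.81 × 5/9 = 7.117.

7.117 K/second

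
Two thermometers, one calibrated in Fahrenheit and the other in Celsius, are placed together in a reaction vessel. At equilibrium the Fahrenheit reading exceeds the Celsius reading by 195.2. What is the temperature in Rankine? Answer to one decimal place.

858.9°R

Let x be the Fahrenheit reading; then the Celsius reading is 5/9·x - 17.7778.
(5/9·x - 17.7778) - x = -195.2  ⇒  (-4/9)·x = -177.422  ⇒  x = 399.2000°F.
In Celsius: (399.2 - 32) × 5/9 = 204.0000°C.
In Rankine: 204.0000 × 1.8 + 491.67 = 858.9°R.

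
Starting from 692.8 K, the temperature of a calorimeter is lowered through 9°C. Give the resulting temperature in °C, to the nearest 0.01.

Initial temperature in Celsius: 692.8 - 273.15 = 419.6500°C.
Final Celsius temperature: 419.6500 - 9.0000 = 410.6500°C.

410.65°C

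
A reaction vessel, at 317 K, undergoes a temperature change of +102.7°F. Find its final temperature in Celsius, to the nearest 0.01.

100.91°C

Initial temperature in Celsius: 317 - 273.15 = 43.8500°C.
The 102.7°F change is an interval, so only the factor 5/9 applies: +102.7 × 5/9 = +57.0556°C.
Final Celsius temperature: 43.8500 + 57.0556 = 100.9056°C.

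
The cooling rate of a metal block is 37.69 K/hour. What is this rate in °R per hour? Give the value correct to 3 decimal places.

67.842 °R/hour

Since only a temperature interval is involved, the additive offset between the scales drops out.
A change of 1 K is a change of 1.8°R, so 37.69 × 1.8 = 67.842.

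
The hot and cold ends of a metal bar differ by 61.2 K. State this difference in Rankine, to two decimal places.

An interval of 1 K corresponds to 1.8°R.
61.2 × 1.8 = 110.16.

110.16°R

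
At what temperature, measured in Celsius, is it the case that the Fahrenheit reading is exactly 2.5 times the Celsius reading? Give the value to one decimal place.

Let C be the Celsius reading. The Fahrenheit reading is F = 1.8·C + 32.
Require F = 2.5·C: 1.8·C + 32 = 2.5·C.
(-0.7)·C = -32  ⇒  C = 45.7.

45.7°C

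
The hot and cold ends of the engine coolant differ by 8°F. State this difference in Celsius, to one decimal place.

4.4°C

An interval of 1°F corresponds to 5/9°C.
8 × 5/9 = 4.4.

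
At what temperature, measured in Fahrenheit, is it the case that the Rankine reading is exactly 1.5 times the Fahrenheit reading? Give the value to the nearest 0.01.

Let F be the Fahrenheit reading. The Rankine reading is R = 1·F + 459.67.
Require R = 1.5·F: 1·F + 459.67 = 1.5·F.
(-0.5)·F = -459.67  ⇒  F = 919.34.

919.34°F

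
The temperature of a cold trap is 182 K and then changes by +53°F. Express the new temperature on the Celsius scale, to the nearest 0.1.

-61.7°C

Initial temperature in Celsius: 182 - 273.15 = -91.1500°C.
The 53°F change is an interval, so only the factor 5/9 applies: +53 × 5/9 = +29.4444°C.
Final Celsius temperature: -91.1500 + 29.4444 = -61.7056°C.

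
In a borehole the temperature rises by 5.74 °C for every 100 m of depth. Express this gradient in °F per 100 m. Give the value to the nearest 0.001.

The quantity depends on a temperature interval, so only the ratio of degree sizes applies; the offset between the scales is irrelevant.
A change of 1°C is a change of 1.8°F, so 5.74 × 1.8 = 10.332.

10.332 °F/100 m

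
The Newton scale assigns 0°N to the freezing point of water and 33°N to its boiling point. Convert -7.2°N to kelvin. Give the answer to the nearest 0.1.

Linear interpolation between the fixed points: C = (-7.2 - 0) × 100 / (33 - 0) = -21.8182°C.
Then -21.8182 + 273.15 = 251.3 K.

251.3 K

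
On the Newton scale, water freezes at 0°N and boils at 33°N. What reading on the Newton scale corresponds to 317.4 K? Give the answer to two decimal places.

14.60°N

First in Celsius: 317.4 - 273.15 = 44.2500°C.
Linearly onto the Newton scale: 0 + (44.2500 / 100) × (33 - 0) = 14.60°N.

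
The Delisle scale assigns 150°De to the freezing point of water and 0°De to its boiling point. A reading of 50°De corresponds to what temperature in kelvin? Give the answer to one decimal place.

339.8 K

Linear interpolation between the fixed points: C = (50 - 150) × 100 / (0 - 150) = 66.6667°C.
Then 66.6667 + 273.15 = 339.8 K.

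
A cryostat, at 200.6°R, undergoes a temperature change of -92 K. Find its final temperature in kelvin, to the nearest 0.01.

Initial temperature in Celsius: (200.6 - 491.67) × 5/9 = -161.7056°C.
The 92 K change is an interval; Kelvin and Celsius degrees are the same size, so ΔC = -92°C.
Final Celsius temperature: -161.7056 - 92.0000 = -253.7056°C.
In kelvin: -253.7056 + 273.15 = 19.44 K.

19.44 K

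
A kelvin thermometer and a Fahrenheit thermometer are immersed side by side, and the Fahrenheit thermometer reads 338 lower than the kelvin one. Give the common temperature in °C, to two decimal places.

-121.06°C

Let x be the kelvin reading; then the Fahrenheit reading is 1.8·x - 459.67.
(1.8·x - 459.67) - x = -338  ⇒  (0.8)·x = 121.67  ⇒  x = 152.0875 K.
In Celsius: 152.0875 - 273.15 = -121.06°C.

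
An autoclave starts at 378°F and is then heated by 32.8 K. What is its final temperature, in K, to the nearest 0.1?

498.2 K

Initial temperature in Celsius: (378 - 32) × 5/9 = 192.2222°C.
The 32.8 K change is an interval; Kelvin and Celsius degrees are the same size, so ΔC = +32.8°C.
Final Celsius temperature: 192.2222 + 32.8000 = 225.0222°C.
In kelvin: 225.0222 + 273.15 = 498.2 K.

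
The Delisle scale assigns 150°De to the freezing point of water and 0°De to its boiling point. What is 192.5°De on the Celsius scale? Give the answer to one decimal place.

-28.3°C

Linear interpolation between the fixed points: C = (192.5 - 150) × 100 / (0 - 150) = -28.3333°C.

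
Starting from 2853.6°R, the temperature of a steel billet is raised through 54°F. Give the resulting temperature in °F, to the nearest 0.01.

2447.93°F

Initial temperature in Celsius: (2853.6 - 491.67) × 5/9 = 1312.1833°C.
The 54°F change is an interval, so only the factor 5/9 applies: +54 × 5/9 = +30.0000°C.
Final Celsius temperature: 1312.1833 + 30.0000 = 1342.1833°C.
In Fahrenheit: 1342.1833 × 1.8 + 32 = 2447.93°F.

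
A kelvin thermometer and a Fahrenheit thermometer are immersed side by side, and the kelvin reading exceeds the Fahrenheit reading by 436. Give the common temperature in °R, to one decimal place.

53.3°R

Let x be the kelvin reading; then the Fahrenheit reading is 1.8·x - 459.67.
(1.8·x - 459.67) - x = -436  ⇒  (0.8)·x = 23.67  ⇒  x = 29.5875 K.
In Celsius: 29.5875 - 273.15 = -243.5625°C.
In Rankine: -243.5625 × 1.8 + 491.67 = 53.3°R.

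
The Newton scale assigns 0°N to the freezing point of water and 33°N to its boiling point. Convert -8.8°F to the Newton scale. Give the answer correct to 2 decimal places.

-7.48°N

First in Celsius: (-8.8 - 32) × 5/9 = -22.6667°C.
Linearly onto the Newton scale: 0 + (-22.6667 / 100) × (33 - 0) = -7.48°N.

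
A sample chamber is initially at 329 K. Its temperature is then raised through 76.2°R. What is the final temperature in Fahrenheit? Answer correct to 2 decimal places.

208.73°F

Initial temperature in Celsius: 329 - 273.15 = 55.8500°C.
The 76.2°R change is an interval, so only the factor 5/9 applies: +76.2 × 5/9 = +42.3333°C.
Final Celsius temperature: 55.8500 + 42.3333 = 98.1833°C.
In Fahrenheit: 98.1833 × 1.8 + 32 = 208.73°F.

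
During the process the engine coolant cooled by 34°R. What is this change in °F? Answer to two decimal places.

Rankine and Fahrenheit degrees are the same size, so the interval is unchanged: 34.00.

34.00°F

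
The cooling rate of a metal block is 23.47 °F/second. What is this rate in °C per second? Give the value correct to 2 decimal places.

13.04 °C/second

The quantity depends on a temperature interval, so only the ratio of degree sizes applies; the offset between the scales is irrelevant.
A change of 1°F is a change of 5/9°C, so 23.47 × 5/9 = 13.04.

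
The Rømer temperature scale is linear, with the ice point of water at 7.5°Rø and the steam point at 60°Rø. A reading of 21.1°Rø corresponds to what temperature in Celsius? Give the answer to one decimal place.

Linear interpolation between the fixed points: C = (21.1 - 7.5) × 100 / (60 - 7.5) = 25.9048°C.

25.9°C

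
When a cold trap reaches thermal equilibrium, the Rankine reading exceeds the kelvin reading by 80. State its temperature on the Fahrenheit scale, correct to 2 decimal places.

-279.67°F

Let x be the Rankine reading; then the kelvin reading is 5/9·x.
(5/9·x) - x = -80  ⇒  (-4/9)·x = -80  ⇒  x = 180.0000°R.
In Celsius: (180 - 491.67) × 5/9 = -173.1500°C.
In Fahrenheit: -173.1500 × 1.8 + 32 = -279.67°F.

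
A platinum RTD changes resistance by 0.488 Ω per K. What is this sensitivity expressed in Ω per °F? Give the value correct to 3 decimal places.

The quantity depends on a temperature interval, so only the ratio of degree sizes applies; the offset between the scales is irrelevant.
A change of 1°F is a change of 5/9 K, so per °F the value is 0.488 × 5/9 = 0.271.

0.271 Ω per °F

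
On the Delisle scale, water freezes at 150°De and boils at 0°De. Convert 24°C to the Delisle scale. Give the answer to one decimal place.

Linearly onto the Delisle scale: 150 + (24.0000 / 100) × (0 - 150) = 114.0°De.

114.0°De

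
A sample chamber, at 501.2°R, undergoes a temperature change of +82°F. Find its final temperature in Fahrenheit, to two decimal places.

123.53°F

Initial temperature in Celsius: (501.2 - 491.67) × 5/9 = 5.2944°C.
The 82°F change is an interval, so only the factor 5/9 applies: +82 × 5/9 = +45.5556°C.
Final Celsius temperature: 5.2944 + 45.5556 = 50.8500°C.
In Fahrenheit: 50.8500 × 1.8 + 32 = 123.53°F.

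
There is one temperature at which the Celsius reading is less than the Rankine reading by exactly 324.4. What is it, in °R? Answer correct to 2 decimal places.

Let R be the Rankine reading. The Celsius reading is C = 5/9·R - 273.15.
Require C - R = -324.4: (-4/9)·R - 273.15 = -324.4.
R = (-324.4 + 273.15) / (-4/9) = 115.31.

115.31°R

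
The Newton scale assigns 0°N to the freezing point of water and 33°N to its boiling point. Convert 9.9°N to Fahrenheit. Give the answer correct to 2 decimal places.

86.00°F

Linear interpolation between the fixed points: C = (9.9 - 0) × 100 / (33 - 0) = 30.0000°C.
Then 30.0000 × 1.8 + 32 = 86.00°F.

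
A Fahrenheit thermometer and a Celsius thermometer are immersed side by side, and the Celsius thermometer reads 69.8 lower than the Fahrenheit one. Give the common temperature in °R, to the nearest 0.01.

Let x be the Fahrenheit reading; then the Celsius reading is 5/9·x - 17.7778.
(5/9·x - 17.7778) - x = -69.8  ⇒  (-4/9)·x = -52.0222  ⇒  x = 117.0500°F.
In Celsius: (117.05 - 32) × 5/9 = 47.2500°C.
In Rankine: 47.2500 × 1.8 + 491.67 = 576.72°R.

576.72°R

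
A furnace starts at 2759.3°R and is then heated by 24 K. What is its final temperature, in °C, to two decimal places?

Initial temperature in Celsius: (2759.3 - 491.67) × 5/9 = 1259.7944°C.
The 24 K change is an interval; Kelvin and Celsius degrees are the same size, so ΔC = +24°C.
Final Celsius temperature: 1259.7944 + 24.0000 = 1283.7944°C.

1283.79°C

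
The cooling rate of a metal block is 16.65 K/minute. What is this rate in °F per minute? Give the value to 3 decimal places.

The quantity depends on a temperature interval, so only the ratio of degree sizes applies; the offset between the scales is irrelevant.
A change of 1 K is a change of 1.8°F, so 16.65 × 1.8 = 29.970.

29.970 °F/minute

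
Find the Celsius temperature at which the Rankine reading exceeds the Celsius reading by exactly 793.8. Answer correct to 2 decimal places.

377.66°C

Let C be the Celsius reading. The Rankine reading is R = 1.8·C + 491.67.
Require R - C = 793.8: (0.8)·C + 491.67 = 793.8.
C = (793.8 - 491.67) / (0.8) = 377.66.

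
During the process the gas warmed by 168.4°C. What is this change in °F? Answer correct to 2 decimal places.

An interval of 1°C corresponds to 1.8°F.
168.4 × 1.8 = 303.12.

303.12°F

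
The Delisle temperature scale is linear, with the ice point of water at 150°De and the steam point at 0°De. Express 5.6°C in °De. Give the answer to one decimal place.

141.6°De

Linearly onto the Delisle scale: 150 + (5.6000 / 100) × (0 - 150) = 141.6°De.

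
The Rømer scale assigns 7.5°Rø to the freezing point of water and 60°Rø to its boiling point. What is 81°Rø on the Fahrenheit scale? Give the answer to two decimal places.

Linear interpolation between the fixed points: C = (81 - 7.5) × 100 / (60 - 7.5) = 140.0000°C.
Then 140.0000 × 1.8 + 32 = 284.00°F.

284.00°F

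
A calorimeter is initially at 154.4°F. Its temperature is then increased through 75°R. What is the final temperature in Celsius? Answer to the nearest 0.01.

109.67°C

Initial temperature in Celsius: (154.4 - 32) × 5/9 = 68.0000°C.
The 75°R change is an interval, so only the factor 5/9 applies: +75 × 5/9 = +41.6667°C.
Final Celsius temperature: 68.0000 + 41.6667 = 109.6667°C.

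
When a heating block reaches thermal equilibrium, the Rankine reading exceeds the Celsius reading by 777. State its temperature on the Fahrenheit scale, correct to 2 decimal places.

673.99°F

Let x be the Celsius reading; then the Rankine reading is 1.8·x + 491.67.
(1.8·x + 491.67) - x = 777  ⇒  (0.8)·x = 285.33  ⇒  x = 356.6625°C.
In Fahrenheit: 356.6625 × 1.8 + 32 = 673.99°F.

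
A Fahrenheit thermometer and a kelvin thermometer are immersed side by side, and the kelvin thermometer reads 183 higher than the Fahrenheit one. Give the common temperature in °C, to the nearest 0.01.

Let x be the Fahrenheit reading; then the kelvin reading is 5/9·x + 255.372.
(5/9·x + 255.372) - x = 183  ⇒  (-4/9)·x = -72.3722  ⇒  x = 162.8375°F.
In Celsius: (162.8375 - 32) × 5/9 = 72.69°C.

72.69°C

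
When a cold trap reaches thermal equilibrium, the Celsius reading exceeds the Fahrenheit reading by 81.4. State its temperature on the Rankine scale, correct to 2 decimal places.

236.52°R

Let x be the Celsius reading; then the Fahrenheit reading is 1.8·x + 32.
(1.8·x + 32) - x = -81.4  ⇒  (0.8)·x = -113.4  ⇒  x = -141.7500°C.
In Rankine: -141.7500 × 1.8 + 491.67 = 236.52°R.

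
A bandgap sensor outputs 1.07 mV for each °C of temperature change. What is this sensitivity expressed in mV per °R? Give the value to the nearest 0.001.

Since only a temperature interval is involved, the additive offset between the scales drops out.
A change of 1°R is a change of 5/9°C, so per °R the value is 1.07 × 5/9 = 0.594.

0.594 mV per °R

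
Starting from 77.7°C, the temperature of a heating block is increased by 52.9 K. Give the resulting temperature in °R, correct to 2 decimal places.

726.75°R

The 52.9 K change is an interval; Kelvin and Celsius degrees are the same size, so ΔC = +52.9°C.
Final Celsius temperature: 77.7000 + 52.9000 = 130.6000°C.
In Rankine: 130.6000 × 1.8 + 491.67 = 726.75°R.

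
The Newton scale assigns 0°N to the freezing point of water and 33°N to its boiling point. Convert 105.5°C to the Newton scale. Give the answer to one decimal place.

34.8°N

Linearly onto the Newton scale: 0 + (105.5000 / 100) × (33 - 0) = 34.8°N.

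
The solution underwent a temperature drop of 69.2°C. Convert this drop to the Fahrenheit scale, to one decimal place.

For a temperature interval the offset drops out; only the factor 1.8 applies.
69.2 × 1.8 = 124.6.

124.6°F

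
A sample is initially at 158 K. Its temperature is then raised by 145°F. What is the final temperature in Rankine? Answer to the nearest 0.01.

429.40°R

Initial temperature in Celsius: 158 - 273.15 = -115.1500°C.
The 145°F change is an interval, so only the factor 5/9 applies: +145 × 5/9 = +80.5556°C.
Final Celsius temperature: -115.1500 + 80.5556 = -34.5944°C.
In Rankine: -34.5944 × 1.8 + 491.67 = 429.40°R.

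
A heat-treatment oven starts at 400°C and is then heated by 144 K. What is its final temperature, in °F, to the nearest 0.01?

1011.20°F

The 144 K change is an interval; Kelvin and Celsius degrees are the same size, so ΔC = +144°C.
Final Celsius temperature: 400.0000 + 144.0000 = 544.0000°C.
In Fahrenheit: 544.0000 × 1.8 + 32 = 1011.20°F.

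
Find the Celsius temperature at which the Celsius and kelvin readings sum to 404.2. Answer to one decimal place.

65.5°C

Let C be the Celsius reading. The kelvin reading is K = 1·C + 273.15.
Require C + K = 404.2: (2)·C + 273.15 = 404.2.
C = (404.2 - 273.15) / (2) = 65.5.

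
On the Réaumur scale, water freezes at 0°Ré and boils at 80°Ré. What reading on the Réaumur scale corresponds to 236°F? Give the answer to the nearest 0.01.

First in Celsius: (236 - 32) × 5/9 = 113.3333°C.
Linearly onto the Réaumur scale: 0 + (113.3333 / 100) × (80 - 0) = 90.67°Ré.

90.67°Ré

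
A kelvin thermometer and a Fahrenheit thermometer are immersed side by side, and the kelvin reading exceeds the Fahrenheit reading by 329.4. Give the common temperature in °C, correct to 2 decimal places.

Let x be the kelvin reading; then the Fahrenheit reading is 1.8·x - 459.67.
(1.8·x - 459.67) - x = -329.4  ⇒  (0.8)·x = 130.27  ⇒  x = 162.8375 K.
In Celsius: 162.8375 - 273.15 = -110.31°C.

-110.31°C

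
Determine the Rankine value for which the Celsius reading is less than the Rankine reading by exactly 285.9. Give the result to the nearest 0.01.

28.69°R

Let R be the Rankine reading. The Celsius reading is C = 5/9·R - 273.15.
Require C - R = -285.9: (-4/9)·R - 273.15 = -285.9.
R = (-285.9 + 273.15) / (-4/9) = 28.69.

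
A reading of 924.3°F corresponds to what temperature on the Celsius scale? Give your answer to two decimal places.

In Celsius: (924.3 - 32) × 5/9 = 495.7222°C.

495.72°C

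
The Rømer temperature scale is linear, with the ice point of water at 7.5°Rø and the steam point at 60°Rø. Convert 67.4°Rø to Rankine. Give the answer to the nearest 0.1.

697.0°R

Linear interpolation between the fixed points: C = (67.4 - 7.5) × 100 / (60 - 7.5) = 114.0952°C.
Then 114.0952 × 1.8 + 491.67 = 697.0°R.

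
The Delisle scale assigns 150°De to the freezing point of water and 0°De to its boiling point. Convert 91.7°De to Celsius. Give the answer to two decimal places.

38.87°C

Linear interpolation between the fixed points: C = (91.7 - 150) × 100 / (0 - 150) = 38.8667°C.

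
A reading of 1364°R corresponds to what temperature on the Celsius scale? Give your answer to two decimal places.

In Celsius: (1364 - 491.67) × 5/9 = 484.6278°C.

484.63°C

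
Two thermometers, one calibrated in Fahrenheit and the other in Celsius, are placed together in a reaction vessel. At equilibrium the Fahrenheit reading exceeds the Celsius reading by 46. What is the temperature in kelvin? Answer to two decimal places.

Let x be the Fahrenheit reading; then the Celsius reading is 5/9·x - 17.7778.
(5/9·x - 17.7778) - x = -46  ⇒  (-4/9)·x = -28.2222  ⇒  x = 63.5000°F.
In Celsius: (63.5 - 32) × 5/9 = 17.5000°C.
In kelvin: 17.5000 + 273.15 = 290.65 K.

290.65 K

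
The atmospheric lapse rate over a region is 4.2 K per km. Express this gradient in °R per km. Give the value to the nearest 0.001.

The quantity depends on a temperature interval, so only the ratio of degree sizes applies; the offset between the scales is irrelevant.
A change of 1 K is a change of 1.8°R, so 4.2 × 1.8 = 7.560.

7.560 °R/km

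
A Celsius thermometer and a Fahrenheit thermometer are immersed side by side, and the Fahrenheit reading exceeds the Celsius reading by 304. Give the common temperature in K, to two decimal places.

Let x be the Celsius reading; then the Fahrenheit reading is 1.8·x + 32.
(1.8·x + 32) - x = 304  ⇒  (0.8)·x = 272  ⇒  x = 340.0000°C.
In kelvin: 340.0000 + 273.15 = 613.15 K.

613.15 K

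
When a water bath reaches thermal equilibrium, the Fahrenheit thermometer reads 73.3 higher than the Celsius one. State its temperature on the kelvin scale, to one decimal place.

Let x be the Celsius reading; then the Fahrenheit reading is 1.8·x + 32.
(1.8·x + 32) - x = 73.3  ⇒  (0.8)·x = 41.3  ⇒  x = 51.6250°C.
In kelvin: 51.6250 + 273.15 = 324.8 K.

324.8 K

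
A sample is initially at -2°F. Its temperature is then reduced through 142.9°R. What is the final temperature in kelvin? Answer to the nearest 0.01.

Initial temperature in Celsius: (-2 - 32) × 5/9 = -18.8889°C.
The 142.9°R change is an interval, so only the factor 5/9 applies: -142.9 × 5/9 = -79.3889°C.
Final Celsius temperature: -18.8889 - 79.3889 = -98.2778°C.
In kelvin: -98.2778 + 273.15 = 174.87 K.

174.87 K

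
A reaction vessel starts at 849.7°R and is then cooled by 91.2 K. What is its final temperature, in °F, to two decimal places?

Initial temperature in Celsius: (849.7 - 491.67) × 5/9 = 198.9056°C.
The 91.2 K change is an interval; Kelvin and Celsius degrees are the same size, so ΔC = -91.2°C.
Final Celsius temperature: 198.9056 - 91.2000 = 107.7056°C.
In Fahrenheit: 107.7056 × 1.8 + 32 = 225.87°F.

225.87°F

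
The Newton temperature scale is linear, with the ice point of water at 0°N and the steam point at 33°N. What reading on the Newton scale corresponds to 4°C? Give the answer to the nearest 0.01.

Linearly onto the Newton scale: 0 + (4.0000 / 100) × (33 - 0) = 1.32°N.

1.32°N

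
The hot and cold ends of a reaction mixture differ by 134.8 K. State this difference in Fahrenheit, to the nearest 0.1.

Only the scale ratio 1.8 matters for a change in temperature.
134.8 × 1.8 = 242.6.

242.6°F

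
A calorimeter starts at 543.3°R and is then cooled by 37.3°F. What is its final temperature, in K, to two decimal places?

281.11 K

Initial temperature in Celsius: (543.3 - 491.67) × 5/9 = 28.6833°C.
The 37.3°F change is an interval, so only the factor 5/9 applies: -37.3 × 5/9 = -20.7222°C.
Final Celsius temperature: 28.6833 - 20.7222 = 7.9611°C.
In kelvin: 7.9611 + 273.15 = 281.11 K.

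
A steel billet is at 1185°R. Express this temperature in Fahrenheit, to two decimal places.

725.33°F

In Celsius: (1185 - 491.67) × 5/9 = 385.1833°C.
In Fahrenheit: 385.1833 × 1.8 + 32 = 725.33°F.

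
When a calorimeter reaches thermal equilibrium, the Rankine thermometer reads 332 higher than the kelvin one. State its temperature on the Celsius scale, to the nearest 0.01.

141.85°C

Let x be the kelvin reading; then the Rankine reading is 1.8·x.
(1.8·x) - x = 332  ⇒  (0.8)·x = 332  ⇒  x = 415.0000 K.
In Celsius: 415 - 273.15 = 141.85°C.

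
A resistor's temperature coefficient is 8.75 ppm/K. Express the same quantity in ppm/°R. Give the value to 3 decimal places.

The quantity depends on a temperature interval, so only the ratio of degree sizes applies; the offset between the scales is irrelevant.
A change of 1°R is a change of 5/9 K, so per °R the value is 8.75 × 5/9 = 4.861.

4.861 ppm/°R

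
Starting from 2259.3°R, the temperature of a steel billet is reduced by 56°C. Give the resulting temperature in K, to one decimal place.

Initial temperature in Celsius: (2259.3 - 491.67) × 5/9 = 982.0167°C.
Final Celsius temperature: 982.0167 - 56.0000 = 926.0167°C.
In kelvin: 926.0167 + 273.15 = 1199.2 K.

1199.2 K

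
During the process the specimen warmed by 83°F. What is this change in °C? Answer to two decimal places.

For a temperature interval the offset drops out; only the factor 5/9 applies.
83 × 5/9 = 46.11.

46.11°C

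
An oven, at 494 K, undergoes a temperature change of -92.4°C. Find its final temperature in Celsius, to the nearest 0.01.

Initial temperature in Celsius: 494 - 273.15 = 220.8500°C.
Final Celsius temperature: 220.8500 - 92.4000 = 128.4500°C.

128.45°C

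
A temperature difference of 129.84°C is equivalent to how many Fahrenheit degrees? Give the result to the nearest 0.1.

An interval of 1°C corresponds to 1.8°F.
129.84 × 1.8 = 233.7.

233.7°F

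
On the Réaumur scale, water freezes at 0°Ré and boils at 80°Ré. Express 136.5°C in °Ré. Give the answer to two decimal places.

Linearly onto the Réaumur scale: 0 + (136.5000 / 100) × (80 - 0) = 109.20°Ré.

109.20°Ré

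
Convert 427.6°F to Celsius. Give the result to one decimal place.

In Celsius: (427.6 - 32) × 5/9 = 219.7778°C.

219.8°C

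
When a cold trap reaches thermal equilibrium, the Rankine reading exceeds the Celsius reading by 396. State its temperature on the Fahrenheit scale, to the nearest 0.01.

-183.26°F

Let x be the Rankine reading; then the Celsius reading is 5/9·x - 273.15.
(5/9·x - 273.15) - x = -396  ⇒  (-4/9)·x = -122.85  ⇒  x = 276.4125°R.
In Celsius: (276.4125 - 491.67) × 5/9 = -119.5875°C.
In Fahrenheit: -119.5875 × 1.8 + 32 = -183.26°F.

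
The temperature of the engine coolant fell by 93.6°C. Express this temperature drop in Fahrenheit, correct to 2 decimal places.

168.48°F

For a temperature interval the offset drops out; only the factor 1.8 applies.
93.6 × 1.8 = 168.48.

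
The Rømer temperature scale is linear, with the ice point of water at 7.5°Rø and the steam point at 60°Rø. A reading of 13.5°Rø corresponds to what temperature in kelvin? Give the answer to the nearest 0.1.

284.6 K

Linear interpolation between the fixed points: C = (13.5 - 7.5) × 100 / (60 - 7.5) = 11.4286°C.
Then 11.4286 + 273.15 = 284.6 K.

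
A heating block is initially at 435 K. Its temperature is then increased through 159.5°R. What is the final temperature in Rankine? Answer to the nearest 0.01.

Initial temperature in Celsius: 435 - 273.15 = 161.8500°C.
The 159.5°R change is an interval, so only the factor 5/9 applies: +159.5 × 5/9 = +88.6111°C.
Final Celsius temperature: 161.8500 + 88.6111 = 250.4611°C.
In Rankine: 250.4611 × 1.8 + 491.67 = 942.50°R.

942.50°R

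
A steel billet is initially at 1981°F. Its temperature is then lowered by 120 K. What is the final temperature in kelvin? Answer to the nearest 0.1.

Initial temperature in Celsius: (1981 - 32) × 5/9 = 1082.7778°C.
The 120 K change is an interval; Kelvin and Celsius degrees are the same size, so ΔC = -120°C.
Final Celsius temperature: 1082.7778 - 120.0000 = 962.7778°C.
In kelvin: 962.7778 + 273.15 = 1235.9 K.

1235.9 K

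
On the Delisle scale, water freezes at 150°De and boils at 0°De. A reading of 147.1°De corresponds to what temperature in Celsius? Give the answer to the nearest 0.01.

Linear interpolation between the fixed points: C = (147.1 - 150) × 100 / (0 - 150) = 1.9333°C.

1.93°C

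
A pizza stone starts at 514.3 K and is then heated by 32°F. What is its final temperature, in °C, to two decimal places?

Initial temperature in Celsius: 514.3 - 273.15 = 241.1500°C.
The 32°F change is an interval, so only the factor 5/9 applies: +32 × 5/9 = +17.7778°C.
Final Celsius temperature: 241.1500 + 17.7778 = 258.9278°C.

258.93°C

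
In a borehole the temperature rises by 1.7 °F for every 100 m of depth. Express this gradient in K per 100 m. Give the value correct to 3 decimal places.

The quantity depends on a temperature interval, so only the ratio of degree sizes applies; the offset between the scales is irrelevant.
A change of 1°F is a change of 5/9 K, so 1.7 × 5/9 = 0.944.

0.944 K/100 m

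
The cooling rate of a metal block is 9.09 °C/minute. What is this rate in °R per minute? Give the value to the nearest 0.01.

The quantity depends on a temperature interval, so only the ratio of degree sizes applies; the offset between the scales is irrelevant.
A change of 1°C is a change of 1.8°R, so 9.09 × 1.8 = 16.36.

16.36 °R/minute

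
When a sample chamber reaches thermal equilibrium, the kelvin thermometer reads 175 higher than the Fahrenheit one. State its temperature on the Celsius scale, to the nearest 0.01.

82.69°C

Let x be the Fahrenheit reading; then the kelvin reading is 5/9·x + 255.372.
(5/9·x + 255.372) - x = 175  ⇒  (-4/9)·x = -80.3722  ⇒  x = 180.8375°F.
In Celsius: (180.8375 - 32) × 5/9 = 82.69°C.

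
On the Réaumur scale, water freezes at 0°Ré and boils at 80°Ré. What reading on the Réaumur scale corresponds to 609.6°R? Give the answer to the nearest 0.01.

52.41°Ré

First in Celsius: (609.6 - 491.67) × 5/9 = 65.5167°C.
Linearly onto the Réaumur scale: 0 + (65.5167 / 100) × (80 - 0) = 52.41°Ré.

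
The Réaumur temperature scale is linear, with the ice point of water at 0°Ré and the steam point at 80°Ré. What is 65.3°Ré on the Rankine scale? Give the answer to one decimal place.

638.6°R

Linear interpolation between the fixed points: C = (65.3 - 0) × 100 / (80 - 0) = 81.6250°C.
Then 81.6250 × 1.8 + 491.67 = 638.6°R.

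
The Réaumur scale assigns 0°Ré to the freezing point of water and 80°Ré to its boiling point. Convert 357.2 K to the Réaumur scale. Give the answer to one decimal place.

67.2°Ré

First in Celsius: 357.2 - 273.15 = 84.0500°C.
Linearly onto the Réaumur scale: 0 + (84.0500 / 100) × (80 - 0) = 67.2°Ré.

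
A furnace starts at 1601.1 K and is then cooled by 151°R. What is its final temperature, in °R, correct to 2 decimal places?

Initial temperature in Celsius: 1601.1 - 273.15 = 1327.9500°C.
The 151°R change is an interval, so only the factor 5/9 applies: -151 × 5/9 = -83.8889°C.
Final Celsius temperature: 1327.9500 - 83.8889 = 1244.0611°C.
In Rankine: 1244.0611 × 1.8 + 491.67 = 2730.98°R.

2730.98°R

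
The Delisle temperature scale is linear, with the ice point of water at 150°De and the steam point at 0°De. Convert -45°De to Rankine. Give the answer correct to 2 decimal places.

725.67°R

Linear interpolation between the fixed points: C = (-45 - 150) × 100 / (0 - 150) = 130.0000°C.
Then 130.0000 × 1.8 + 491.67 = 725.67°R.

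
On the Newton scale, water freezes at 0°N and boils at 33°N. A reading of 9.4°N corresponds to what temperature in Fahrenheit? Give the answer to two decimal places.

Linear interpolation between the fixed points: C = (9.4 - 0) × 100 / (33 - 0) = 28.4848°C.
Then 28.4848 × 1.8 + 32 = 83.27°F.

83.27°F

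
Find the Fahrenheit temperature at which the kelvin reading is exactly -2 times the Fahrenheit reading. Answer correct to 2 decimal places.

Let F be the Fahrenheit reading. The kelvin reading is K = 5/9·F + 255.372.
Require K = -2·F: 5/9·F + 255.372 = -2·F.
(23/9)·F = -255.372  ⇒  F = -99.93.

-99.93°F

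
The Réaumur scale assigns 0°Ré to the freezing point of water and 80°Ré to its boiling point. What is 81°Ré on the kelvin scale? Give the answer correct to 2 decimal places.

Linear interpolation between the fixed points: C = (81 - 0) × 100 / (80 - 0) = 101.2500°C.
Then 101.2500 + 273.15 = 374.40 K.

374.40 K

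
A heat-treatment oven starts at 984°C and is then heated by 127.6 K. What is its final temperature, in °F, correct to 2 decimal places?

2032.88°F

The 127.6 K change is an interval; Kelvin and Celsius degrees are the same size, so ΔC = +127.6°C.
Final Celsius temperature: 984.0000 + 127.6000 = 1111.6000°C.
In Fahrenheit: 1111.6000 × 1.8 + 32 = 2032.88°F.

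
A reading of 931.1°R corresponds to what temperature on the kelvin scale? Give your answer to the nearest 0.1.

517.3 K

In Celsius: (931.1 - 491.67) × 5/9 = 244.1278°C.
In kelvin: 244.1278 + 273.15 = 517.3 K.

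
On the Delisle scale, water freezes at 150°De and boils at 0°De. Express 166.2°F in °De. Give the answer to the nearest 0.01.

38.17°De

First in Celsius: (166.2 - 32) × 5/9 = 74.5556°C.
Linearly onto the Delisle scale: 150 + (74.5556 / 100) × (0 - 150) = 38.17°De.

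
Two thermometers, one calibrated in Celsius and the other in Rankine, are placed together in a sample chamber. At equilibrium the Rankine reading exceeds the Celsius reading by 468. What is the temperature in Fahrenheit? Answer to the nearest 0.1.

Let x be the Celsius reading; then the Rankine reading is 1.8·x + 491.67.
(1.8·x + 491.67) - x = 468  ⇒  (0.8)·x = -23.67  ⇒  x = -29.5875°C.
In Fahrenheit: -29.5875 × 1.8 + 32 = -21.3°F.

-21.3°F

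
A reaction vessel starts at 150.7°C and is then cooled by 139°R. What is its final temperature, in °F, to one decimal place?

164.3°F

The 139°R change is an interval, so only the factor 5/9 applies: -139 × 5/9 = -77.2222°C.
Final Celsius temperature: 150.7000 - 77.2222 = 73.4778°C.
In Fahrenheit: 73.4778 × 1.8 + 32 = 164.3°F.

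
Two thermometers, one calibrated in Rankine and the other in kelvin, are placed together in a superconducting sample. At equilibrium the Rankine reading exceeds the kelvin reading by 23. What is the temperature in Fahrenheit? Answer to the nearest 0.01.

Let x be the Rankine reading; then the kelvin reading is 5/9·x.
(5/9·x) - x = -23  ⇒  (-4/9)·x = -23  ⇒  x = 51.7500°R.
In Celsius: (51.75 - 491.67) × 5/9 = -244.4000°C.
In Fahrenheit: -244.4000 × 1.8 + 32 = -407.92°F.

-407.92°F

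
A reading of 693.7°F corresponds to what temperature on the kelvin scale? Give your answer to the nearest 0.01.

In Celsius: (693.7 - 32) × 5/9 = 367.6111°C.
In kelvin: 367.6111 + 273.15 = 640.76 K.

640.76 K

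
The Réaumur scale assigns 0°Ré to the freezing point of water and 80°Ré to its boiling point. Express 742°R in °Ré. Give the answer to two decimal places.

111.26°Ré

First in Celsius: (742 - 491.67) × 5/9 = 139.0722°C.
Linearly onto the Réaumur scale: 0 + (139.0722 / 100) × (80 - 0) = 111.26°Ré.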